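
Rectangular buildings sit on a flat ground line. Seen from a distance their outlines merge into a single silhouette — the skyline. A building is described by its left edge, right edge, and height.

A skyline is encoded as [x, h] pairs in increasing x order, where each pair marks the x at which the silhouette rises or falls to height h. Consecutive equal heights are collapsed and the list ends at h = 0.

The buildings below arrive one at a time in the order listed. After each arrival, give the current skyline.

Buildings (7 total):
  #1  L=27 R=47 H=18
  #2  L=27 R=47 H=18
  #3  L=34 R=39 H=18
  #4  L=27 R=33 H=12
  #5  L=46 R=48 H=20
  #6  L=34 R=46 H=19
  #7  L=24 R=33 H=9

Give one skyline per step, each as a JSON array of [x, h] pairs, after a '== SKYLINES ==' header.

== SKYLINES ==
[[27,18],[47,0]]
[[27,18],[47,0]]
[[27,18],[47,0]]
[[27,18],[47,0]]
[[27,18],[46,20],[48,0]]
[[27,18],[34,19],[46,20],[48,0]]
[[24,9],[27,18],[34,19],[46,20],[48,0]]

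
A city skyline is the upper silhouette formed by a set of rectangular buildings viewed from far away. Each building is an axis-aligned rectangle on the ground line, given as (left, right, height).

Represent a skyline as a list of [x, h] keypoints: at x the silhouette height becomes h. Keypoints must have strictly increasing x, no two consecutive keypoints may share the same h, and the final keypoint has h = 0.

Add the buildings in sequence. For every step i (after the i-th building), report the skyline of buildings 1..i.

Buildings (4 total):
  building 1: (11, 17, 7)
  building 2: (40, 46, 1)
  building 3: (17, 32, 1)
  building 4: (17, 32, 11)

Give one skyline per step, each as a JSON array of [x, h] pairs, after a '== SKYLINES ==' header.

== SKYLINES ==
[[11,7],[17,0]]
[[11,7],[17,0],[40,1],[46,0]]
[[11,7],[17,1],[32,0],[40,1],[46,0]]
[[11,7],[17,11],[32,0],[40,1],[46,0]]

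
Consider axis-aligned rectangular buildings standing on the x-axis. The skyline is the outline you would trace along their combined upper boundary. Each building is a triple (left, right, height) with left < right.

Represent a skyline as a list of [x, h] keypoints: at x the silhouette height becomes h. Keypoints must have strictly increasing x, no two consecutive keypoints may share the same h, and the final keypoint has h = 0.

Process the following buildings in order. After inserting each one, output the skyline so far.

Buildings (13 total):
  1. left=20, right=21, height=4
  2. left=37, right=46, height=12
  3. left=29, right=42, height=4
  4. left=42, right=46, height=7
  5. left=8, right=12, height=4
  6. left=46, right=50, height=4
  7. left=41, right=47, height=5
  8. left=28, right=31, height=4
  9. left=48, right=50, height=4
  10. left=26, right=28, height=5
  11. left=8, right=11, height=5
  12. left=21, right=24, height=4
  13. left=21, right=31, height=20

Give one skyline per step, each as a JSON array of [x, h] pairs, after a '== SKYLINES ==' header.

== SKYLINES ==
[[20,4],[21,0]]
[[20,4],[21,0],[37,12],[46,0]]
[[20,4],[21,0],[29,4],[37,12],[46,0]]
[[20,4],[21,0],[29,4],[37,12],[46,0]]
[[8,4],[12,0],[20,4],[21,0],[29,4],[37,12],[46,0]]
[[8,4],[12,0],[20,4],[21,0],[29,4],[37,12],[46,4],[50,0]]
[[8,4],[12,0],[20,4],[21,0],[29,4],[37,12],[46,5],[47,4],[50,0]]
[[8,4],[12,0],[20,4],[21,0],[28,4],[37,12],[46,5],[47,4],[50,0]]
[[8,4],[12,0],[20,4],[21,0],[28,4],[37,12],[46,5],[47,4],[50,0]]
[[8,4],[12,0],[20,4],[21,0],[26,5],[28,4],[37,12],[46,5],[47,4],[50,0]]
[[8,5],[11,4],[12,0],[20,4],[21,0],[26,5],[28,4],[37,12],[46,5],[47,4],[50,0]]
[[8,5],[11,4],[12,0],[20,4],[24,0],[26,5],[28,4],[37,12],[46,5],[47,4],[50,0]]
[[8,5],[11,4],[12,0],[20,4],[21,20],[31,4],[37,12],[46,5],[47,4],[50,0]]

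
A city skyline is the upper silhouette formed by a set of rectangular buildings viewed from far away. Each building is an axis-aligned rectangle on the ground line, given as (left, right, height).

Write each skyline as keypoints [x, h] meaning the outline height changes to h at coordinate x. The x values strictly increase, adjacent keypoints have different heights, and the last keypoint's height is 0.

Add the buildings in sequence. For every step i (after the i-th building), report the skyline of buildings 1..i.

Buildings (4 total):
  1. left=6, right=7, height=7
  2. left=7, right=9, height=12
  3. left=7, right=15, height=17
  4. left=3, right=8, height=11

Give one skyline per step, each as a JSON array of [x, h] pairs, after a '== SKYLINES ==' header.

== SKYLINES ==
[[6,7],[7,0]]
[[6,7],[7,12],[9,0]]
[[6,7],[7,17],[15,0]]
[[3,11],[7,17],[15,0]]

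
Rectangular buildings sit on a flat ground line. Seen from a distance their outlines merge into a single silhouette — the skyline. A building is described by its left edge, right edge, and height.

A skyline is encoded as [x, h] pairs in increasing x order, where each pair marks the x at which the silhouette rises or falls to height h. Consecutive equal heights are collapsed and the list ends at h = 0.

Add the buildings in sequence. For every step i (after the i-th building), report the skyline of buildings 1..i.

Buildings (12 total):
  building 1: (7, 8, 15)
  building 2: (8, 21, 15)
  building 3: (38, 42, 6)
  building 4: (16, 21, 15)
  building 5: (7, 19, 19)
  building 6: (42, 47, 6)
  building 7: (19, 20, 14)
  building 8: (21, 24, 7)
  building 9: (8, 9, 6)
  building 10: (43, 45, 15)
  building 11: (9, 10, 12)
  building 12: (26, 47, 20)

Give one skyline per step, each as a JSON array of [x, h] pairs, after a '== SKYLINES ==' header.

== SKYLINES ==
[[7,15],[8,0]]
[[7,15],[21,0]]
[[7,15],[21,0],[38,6],[42,0]]
[[7,15],[21,0],[38,6],[42,0]]
[[7,19],[19,15],[21,0],[38,6],[42,0]]
[[7,19],[19,15],[21,0],[38,6],[47,0]]
[[7,19],[19,15],[21,0],[38,6],[47,0]]
[[7,19],[19,15],[21,7],[24,0],[38,6],[47,0]]
[[7,19],[19,15],[21,7],[24,0],[38,6],[47,0]]
[[7,19],[19,15],[21,7],[24,0],[38,6],[43,15],[45,6],[47,0]]
[[7,19],[19,15],[21,7],[24,0],[38,6],[43,15],[45,6],[47,0]]
[[7,19],[19,15],[21,7],[24,0],[26,20],[47,0]]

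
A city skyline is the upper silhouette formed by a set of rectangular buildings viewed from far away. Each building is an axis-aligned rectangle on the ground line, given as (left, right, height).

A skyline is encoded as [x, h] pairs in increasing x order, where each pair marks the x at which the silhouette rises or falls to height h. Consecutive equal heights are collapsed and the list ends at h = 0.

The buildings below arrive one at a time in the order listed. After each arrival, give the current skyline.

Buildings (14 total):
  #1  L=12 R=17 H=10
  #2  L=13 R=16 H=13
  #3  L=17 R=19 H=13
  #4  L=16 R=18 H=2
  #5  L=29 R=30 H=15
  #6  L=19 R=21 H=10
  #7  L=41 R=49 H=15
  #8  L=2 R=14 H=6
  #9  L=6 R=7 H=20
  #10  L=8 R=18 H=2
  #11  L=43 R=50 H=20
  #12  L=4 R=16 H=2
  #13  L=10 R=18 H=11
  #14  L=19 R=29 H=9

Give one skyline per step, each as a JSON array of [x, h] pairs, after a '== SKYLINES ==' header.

== SKYLINES ==
[[12,10],[17,0]]
[[12,10],[13,13],[16,10],[17,0]]
[[12,10],[13,13],[16,10],[17,13],[19,0]]
[[12,10],[13,13],[16,10],[17,13],[19,0]]
[[12,10],[13,13],[16,10],[17,13],[19,0],[29,15],[30,0]]
[[12,10],[13,13],[16,10],[17,13],[19,10],[21,0],[29,15],[30,0]]
[[12,10],[13,13],[16,10],[17,13],[19,10],[21,0],[29,15],[30,0],[41,15],[49,0]]
[[2,6],[12,10],[13,13],[16,10],[17,13],[19,10],[21,0],[29,15],[30,0],[41,15],[49,0]]
[[2,6],[6,20],[7,6],[12,10],[13,13],[16,10],[17,13],[19,10],[21,0],[29,15],[30,0],[41,15],[49,0]]
[[2,6],[6,20],[7,6],[12,10],[13,13],[16,10],[17,13],[19,10],[21,0],[29,15],[30,0],[41,15],[49,0]]
[[2,6],[6,20],[7,6],[12,10],[13,13],[16,10],[17,13],[19,10],[21,0],[29,15],[30,0],[41,15],[43,20],[50,0]]
[[2,6],[6,20],[7,6],[12,10],[13,13],[16,10],[17,13],[19,10],[21,0],[29,15],[30,0],[41,15],[43,20],[50,0]]
[[2,6],[6,20],[7,6],[10,11],[13,13],[16,11],[17,13],[19,10],[21,0],[29,15],[30,0],[41,15],[43,20],[50,0]]
[[2,6],[6,20],[7,6],[10,11],[13,13],[16,11],[17,13],[19,10],[21,9],[29,15],[30,0],[41,15],[43,20],[50,0]]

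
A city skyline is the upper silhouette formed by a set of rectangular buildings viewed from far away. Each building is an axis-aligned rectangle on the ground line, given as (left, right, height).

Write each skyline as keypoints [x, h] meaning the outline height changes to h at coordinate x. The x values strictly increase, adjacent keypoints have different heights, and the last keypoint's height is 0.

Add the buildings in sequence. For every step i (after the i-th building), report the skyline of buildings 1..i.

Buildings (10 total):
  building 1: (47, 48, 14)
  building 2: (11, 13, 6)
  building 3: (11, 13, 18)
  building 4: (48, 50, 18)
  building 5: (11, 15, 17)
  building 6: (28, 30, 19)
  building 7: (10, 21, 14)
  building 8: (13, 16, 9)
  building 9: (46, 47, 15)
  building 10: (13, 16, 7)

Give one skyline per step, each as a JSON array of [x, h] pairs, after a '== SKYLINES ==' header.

== SKYLINES ==
[[47,14],[48,0]]
[[11,6],[13,0],[47,14],[48,0]]
[[11,18],[13,0],[47,14],[48,0]]
[[11,18],[13,0],[47,14],[48,18],[50,0]]
[[11,18],[13,17],[15,0],[47,14],[48,18],[50,0]]
[[11,18],[13,17],[15,0],[28,19],[30,0],[47,14],[48,18],[50,0]]
[[10,14],[11,18],[13,17],[15,14],[21,0],[28,19],[30,0],[47,14],[48,18],[50,0]]
[[10,14],[11,18],[13,17],[15,14],[21,0],[28,19],[30,0],[47,14],[48,18],[50,0]]
[[10,14],[11,18],[13,17],[15,14],[21,0],[28,19],[30,0],[46,15],[47,14],[48,18],[50,0]]
[[10,14],[11,18],[13,17],[15,14],[21,0],[28,19],[30,0],[46,15],[47,14],[48,18],[50,0]]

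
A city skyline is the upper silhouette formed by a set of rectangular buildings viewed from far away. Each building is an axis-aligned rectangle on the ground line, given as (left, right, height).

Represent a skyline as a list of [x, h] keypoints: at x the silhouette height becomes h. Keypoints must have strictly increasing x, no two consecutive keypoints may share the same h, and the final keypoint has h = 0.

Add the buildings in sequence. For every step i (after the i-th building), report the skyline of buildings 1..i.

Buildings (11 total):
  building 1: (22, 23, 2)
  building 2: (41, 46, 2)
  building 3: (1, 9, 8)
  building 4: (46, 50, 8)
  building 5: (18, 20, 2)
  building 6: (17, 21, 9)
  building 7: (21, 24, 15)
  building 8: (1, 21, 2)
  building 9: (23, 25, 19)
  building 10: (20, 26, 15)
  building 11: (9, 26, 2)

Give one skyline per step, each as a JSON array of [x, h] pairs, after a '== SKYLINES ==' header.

== SKYLINES ==
[[22,2],[23,0]]
[[22,2],[23,0],[41,2],[46,0]]
[[1,8],[9,0],[22,2],[23,0],[41,2],[46,0]]
[[1,8],[9,0],[22,2],[23,0],[41,2],[46,8],[50,0]]
[[1,8],[9,0],[18,2],[20,0],[22,2],[23,0],[41,2],[46,8],[50,0]]
[[1,8],[9,0],[17,9],[21,0],[22,2],[23,0],[41,2],[46,8],[50,0]]
[[1,8],[9,0],[17,9],[21,15],[24,0],[41,2],[46,8],[50,0]]
[[1,8],[9,2],[17,9],[21,15],[24,0],[41,2],[46,8],[50,0]]
[[1,8],[9,2],[17,9],[21,15],[23,19],[25,0],[41,2],[46,8],[50,0]]
[[1,8],[9,2],[17,9],[20,15],[23,19],[25,15],[26,0],[41,2],[46,8],[50,0]]
[[1,8],[9,2],[17,9],[20,15],[23,19],[25,15],[26,0],[41,2],[46,8],[50,0]]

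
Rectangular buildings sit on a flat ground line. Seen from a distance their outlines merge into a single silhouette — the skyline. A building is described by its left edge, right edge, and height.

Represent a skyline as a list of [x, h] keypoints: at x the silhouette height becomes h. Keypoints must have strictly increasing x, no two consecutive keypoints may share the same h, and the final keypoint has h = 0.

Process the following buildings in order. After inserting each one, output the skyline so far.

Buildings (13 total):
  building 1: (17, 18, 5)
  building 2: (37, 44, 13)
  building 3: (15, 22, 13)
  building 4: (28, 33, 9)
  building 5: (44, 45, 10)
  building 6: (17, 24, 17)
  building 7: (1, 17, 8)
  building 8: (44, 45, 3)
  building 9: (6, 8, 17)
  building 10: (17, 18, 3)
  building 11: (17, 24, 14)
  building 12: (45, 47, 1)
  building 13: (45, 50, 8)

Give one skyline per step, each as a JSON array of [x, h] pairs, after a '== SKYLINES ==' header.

== SKYLINES ==
[[17,5],[18,0]]
[[17,5],[18,0],[37,13],[44,0]]
[[15,13],[22,0],[37,13],[44,0]]
[[15,13],[22,0],[28,9],[33,0],[37,13],[44,0]]
[[15,13],[22,0],[28,9],[33,0],[37,13],[44,10],[45,0]]
[[15,13],[17,17],[24,0],[28,9],[33,0],[37,13],[44,10],[45,0]]
[[1,8],[15,13],[17,17],[24,0],[28,9],[33,0],[37,13],[44,10],[45,0]]
[[1,8],[15,13],[17,17],[24,0],[28,9],[33,0],[37,13],[44,10],[45,0]]
[[1,8],[6,17],[8,8],[15,13],[17,17],[24,0],[28,9],[33,0],[37,13],[44,10],[45,0]]
[[1,8],[6,17],[8,8],[15,13],[17,17],[24,0],[28,9],[33,0],[37,13],[44,10],[45,0]]
[[1,8],[6,17],[8,8],[15,13],[17,17],[24,0],[28,9],[33,0],[37,13],[44,10],[45,0]]
[[1,8],[6,17],[8,8],[15,13],[17,17],[24,0],[28,9],[33,0],[37,13],[44,10],[45,1],[47,0]]
[[1,8],[6,17],[8,8],[15,13],[17,17],[24,0],[28,9],[33,0],[37,13],[44,10],[45,8],[50,0]]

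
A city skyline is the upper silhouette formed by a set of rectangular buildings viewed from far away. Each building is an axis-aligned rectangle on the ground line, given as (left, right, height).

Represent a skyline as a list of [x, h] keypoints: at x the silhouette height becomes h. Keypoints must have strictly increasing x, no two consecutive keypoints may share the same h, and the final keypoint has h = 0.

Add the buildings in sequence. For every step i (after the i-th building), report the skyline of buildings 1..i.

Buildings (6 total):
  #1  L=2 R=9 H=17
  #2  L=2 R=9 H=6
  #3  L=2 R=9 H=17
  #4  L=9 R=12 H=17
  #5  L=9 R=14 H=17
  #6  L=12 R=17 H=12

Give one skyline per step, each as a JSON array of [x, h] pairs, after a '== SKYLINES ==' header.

== SKYLINES ==
[[2,17],[9,0]]
[[2,17],[9,0]]
[[2,17],[9,0]]
[[2,17],[12,0]]
[[2,17],[14,0]]
[[2,17],[14,12],[17,0]]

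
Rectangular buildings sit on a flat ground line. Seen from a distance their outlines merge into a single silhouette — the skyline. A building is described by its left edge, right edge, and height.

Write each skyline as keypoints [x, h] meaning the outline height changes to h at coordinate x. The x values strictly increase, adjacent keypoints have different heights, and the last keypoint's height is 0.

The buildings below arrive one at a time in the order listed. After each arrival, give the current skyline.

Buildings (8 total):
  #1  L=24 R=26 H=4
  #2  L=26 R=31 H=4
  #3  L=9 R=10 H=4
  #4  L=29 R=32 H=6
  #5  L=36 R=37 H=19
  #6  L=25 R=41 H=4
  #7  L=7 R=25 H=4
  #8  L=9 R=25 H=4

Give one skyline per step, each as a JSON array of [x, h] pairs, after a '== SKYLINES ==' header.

== SKYLINES ==
[[24,4],[26,0]]
[[24,4],[31,0]]
[[9,4],[10,0],[24,4],[31,0]]
[[9,4],[10,0],[24,4],[29,6],[32,0]]
[[9,4],[10,0],[24,4],[29,6],[32,0],[36,19],[37,0]]
[[9,4],[10,0],[24,4],[29,6],[32,4],[36,19],[37,4],[41,0]]
[[7,4],[29,6],[32,4],[36,19],[37,4],[41,0]]
[[7,4],[29,6],[32,4],[36,19],[37,4],[41,0]]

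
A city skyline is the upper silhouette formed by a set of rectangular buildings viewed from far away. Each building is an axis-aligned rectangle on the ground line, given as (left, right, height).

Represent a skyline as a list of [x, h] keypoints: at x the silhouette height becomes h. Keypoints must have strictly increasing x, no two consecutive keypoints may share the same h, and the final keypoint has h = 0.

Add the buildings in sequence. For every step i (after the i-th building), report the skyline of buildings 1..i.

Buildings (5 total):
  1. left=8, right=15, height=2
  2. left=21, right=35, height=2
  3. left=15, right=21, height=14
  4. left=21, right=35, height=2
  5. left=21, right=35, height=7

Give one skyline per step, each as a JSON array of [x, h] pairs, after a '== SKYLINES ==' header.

== SKYLINES ==
[[8,2],[15,0]]
[[8,2],[15,0],[21,2],[35,0]]
[[8,2],[15,14],[21,2],[35,0]]
[[8,2],[15,14],[21,2],[35,0]]
[[8,2],[15,14],[21,7],[35,0]]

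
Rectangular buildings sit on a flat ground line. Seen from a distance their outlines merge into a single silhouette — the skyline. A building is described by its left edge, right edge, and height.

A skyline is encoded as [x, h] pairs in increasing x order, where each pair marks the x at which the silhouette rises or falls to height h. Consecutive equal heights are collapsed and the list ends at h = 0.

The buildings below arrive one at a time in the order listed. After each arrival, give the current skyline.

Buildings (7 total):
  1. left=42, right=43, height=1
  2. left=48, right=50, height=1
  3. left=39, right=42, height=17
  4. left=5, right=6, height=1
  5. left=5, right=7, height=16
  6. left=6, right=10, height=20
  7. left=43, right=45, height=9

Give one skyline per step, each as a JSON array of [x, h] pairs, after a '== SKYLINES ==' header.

== SKYLINES ==
[[42,1],[43,0]]
[[42,1],[43,0],[48,1],[50,0]]
[[39,17],[42,1],[43,0],[48,1],[50,0]]
[[5,1],[6,0],[39,17],[42,1],[43,0],[48,1],[50,0]]
[[5,16],[7,0],[39,17],[42,1],[43,0],[48,1],[50,0]]
[[5,16],[6,20],[10,0],[39,17],[42,1],[43,0],[48,1],[50,0]]
[[5,16],[6,20],[10,0],[39,17],[42,1],[43,9],[45,0],[48,1],[50,0]]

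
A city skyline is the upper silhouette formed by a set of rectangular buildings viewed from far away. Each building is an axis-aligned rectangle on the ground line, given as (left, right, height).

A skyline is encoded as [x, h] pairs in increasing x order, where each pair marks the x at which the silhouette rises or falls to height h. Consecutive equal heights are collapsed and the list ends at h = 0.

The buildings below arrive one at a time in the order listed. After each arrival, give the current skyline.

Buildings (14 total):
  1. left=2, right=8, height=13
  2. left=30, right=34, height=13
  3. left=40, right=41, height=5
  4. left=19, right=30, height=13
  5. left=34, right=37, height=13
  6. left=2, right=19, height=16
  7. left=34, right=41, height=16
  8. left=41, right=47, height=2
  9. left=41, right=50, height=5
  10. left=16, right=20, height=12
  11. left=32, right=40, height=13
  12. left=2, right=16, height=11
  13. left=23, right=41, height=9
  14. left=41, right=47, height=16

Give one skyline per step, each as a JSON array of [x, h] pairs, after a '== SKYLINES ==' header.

== SKYLINES ==
[[2,13],[8,0]]
[[2,13],[8,0],[30,13],[34,0]]
[[2,13],[8,0],[30,13],[34,0],[40,5],[41,0]]
[[2,13],[8,0],[19,13],[34,0],[40,5],[41,0]]
[[2,13],[8,0],[19,13],[37,0],[40,5],[41,0]]
[[2,16],[19,13],[37,0],[40,5],[41,0]]
[[2,16],[19,13],[34,16],[41,0]]
[[2,16],[19,13],[34,16],[41,2],[47,0]]
[[2,16],[19,13],[34,16],[41,5],[50,0]]
[[2,16],[19,13],[34,16],[41,5],[50,0]]
[[2,16],[19,13],[34,16],[41,5],[50,0]]
[[2,16],[19,13],[34,16],[41,5],[50,0]]
[[2,16],[19,13],[34,16],[41,5],[50,0]]
[[2,16],[19,13],[34,16],[47,5],[50,0]]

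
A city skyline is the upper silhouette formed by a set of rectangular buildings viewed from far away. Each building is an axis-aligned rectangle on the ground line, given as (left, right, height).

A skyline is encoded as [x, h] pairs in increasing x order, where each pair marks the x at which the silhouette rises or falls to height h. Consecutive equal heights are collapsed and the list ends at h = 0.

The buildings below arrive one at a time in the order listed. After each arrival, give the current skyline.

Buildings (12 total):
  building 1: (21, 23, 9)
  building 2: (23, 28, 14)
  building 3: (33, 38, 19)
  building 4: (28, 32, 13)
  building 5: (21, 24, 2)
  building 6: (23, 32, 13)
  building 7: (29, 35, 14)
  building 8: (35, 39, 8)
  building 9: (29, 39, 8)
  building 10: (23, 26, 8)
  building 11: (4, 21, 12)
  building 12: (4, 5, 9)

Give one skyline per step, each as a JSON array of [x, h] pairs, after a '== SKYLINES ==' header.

== SKYLINES ==
[[21,9],[23,0]]
[[21,9],[23,14],[28,0]]
[[21,9],[23,14],[28,0],[33,19],[38,0]]
[[21,9],[23,14],[28,13],[32,0],[33,19],[38,0]]
[[21,9],[23,14],[28,13],[32,0],[33,19],[38,0]]
[[21,9],[23,14],[28,13],[32,0],[33,19],[38,0]]
[[21,9],[23,14],[28,13],[29,14],[33,19],[38,0]]
[[21,9],[23,14],[28,13],[29,14],[33,19],[38,8],[39,0]]
[[21,9],[23,14],[28,13],[29,14],[33,19],[38,8],[39,0]]
[[21,9],[23,14],[28,13],[29,14],[33,19],[38,8],[39,0]]
[[4,12],[21,9],[23,14],[28,13],[29,14],[33,19],[38,8],[39,0]]
[[4,12],[21,9],[23,14],[28,13],[29,14],[33,19],[38,8],[39,0]]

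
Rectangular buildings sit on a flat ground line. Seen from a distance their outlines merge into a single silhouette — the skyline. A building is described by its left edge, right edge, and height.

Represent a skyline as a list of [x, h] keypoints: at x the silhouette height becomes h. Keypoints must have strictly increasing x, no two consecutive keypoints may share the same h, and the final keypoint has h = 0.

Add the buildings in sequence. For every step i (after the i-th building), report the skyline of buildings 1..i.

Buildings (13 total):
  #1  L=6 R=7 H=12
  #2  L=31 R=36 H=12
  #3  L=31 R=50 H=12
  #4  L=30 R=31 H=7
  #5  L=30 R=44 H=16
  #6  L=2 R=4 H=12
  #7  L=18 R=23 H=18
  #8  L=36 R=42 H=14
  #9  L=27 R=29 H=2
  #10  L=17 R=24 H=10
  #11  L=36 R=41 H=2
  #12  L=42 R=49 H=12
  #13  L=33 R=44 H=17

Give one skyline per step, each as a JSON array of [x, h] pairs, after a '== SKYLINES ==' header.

== SKYLINES ==
[[6,12],[7,0]]
[[6,12],[7,0],[31,12],[36,0]]
[[6,12],[7,0],[31,12],[50,0]]
[[6,12],[7,0],[30,7],[31,12],[50,0]]
[[6,12],[7,0],[30,16],[44,12],[50,0]]
[[2,12],[4,0],[6,12],[7,0],[30,16],[44,12],[50,0]]
[[2,12],[4,0],[6,12],[7,0],[18,18],[23,0],[30,16],[44,12],[50,0]]
[[2,12],[4,0],[6,12],[7,0],[18,18],[23,0],[30,16],[44,12],[50,0]]
[[2,12],[4,0],[6,12],[7,0],[18,18],[23,0],[27,2],[29,0],[30,16],[44,12],[50,0]]
[[2,12],[4,0],[6,12],[7,0],[17,10],[18,18],[23,10],[24,0],[27,2],[29,0],[30,16],[44,12],[50,0]]
[[2,12],[4,0],[6,12],[7,0],[17,10],[18,18],[23,10],[24,0],[27,2],[29,0],[30,16],[44,12],[50,0]]
[[2,12],[4,0],[6,12],[7,0],[17,10],[18,18],[23,10],[24,0],[27,2],[29,0],[30,16],[44,12],[50,0]]
[[2,12],[4,0],[6,12],[7,0],[17,10],[18,18],[23,10],[24,0],[27,2],[29,0],[30,16],[33,17],[44,12],[50,0]]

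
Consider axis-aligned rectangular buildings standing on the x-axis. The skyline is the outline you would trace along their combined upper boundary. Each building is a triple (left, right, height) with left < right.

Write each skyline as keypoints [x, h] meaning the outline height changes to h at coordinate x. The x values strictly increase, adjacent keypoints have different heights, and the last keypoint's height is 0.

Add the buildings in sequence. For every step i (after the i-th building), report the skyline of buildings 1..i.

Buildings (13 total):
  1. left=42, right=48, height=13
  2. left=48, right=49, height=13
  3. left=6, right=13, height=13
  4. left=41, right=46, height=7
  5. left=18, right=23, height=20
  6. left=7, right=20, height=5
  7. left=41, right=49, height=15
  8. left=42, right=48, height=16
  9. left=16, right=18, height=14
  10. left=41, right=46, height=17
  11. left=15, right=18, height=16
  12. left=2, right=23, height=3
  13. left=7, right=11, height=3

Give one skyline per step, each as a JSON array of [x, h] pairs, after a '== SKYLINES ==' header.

== SKYLINES ==
[[42,13],[48,0]]
[[42,13],[49,0]]
[[6,13],[13,0],[42,13],[49,0]]
[[6,13],[13,0],[41,7],[42,13],[49,0]]
[[6,13],[13,0],[18,20],[23,0],[41,7],[42,13],[49,0]]
[[6,13],[13,5],[18,20],[23,0],[41,7],[42,13],[49,0]]
[[6,13],[13,5],[18,20],[23,0],[41,15],[49,0]]
[[6,13],[13,5],[18,20],[23,0],[41,15],[42,16],[48,15],[49,0]]
[[6,13],[13,5],[16,14],[18,20],[23,0],[41,15],[42,16],[48,15],[49,0]]
[[6,13],[13,5],[16,14],[18,20],[23,0],[41,17],[46,16],[48,15],[49,0]]
[[6,13],[13,5],[15,16],[18,20],[23,0],[41,17],[46,16],[48,15],[49,0]]
[[2,3],[6,13],[13,5],[15,16],[18,20],[23,0],[41,17],[46,16],[48,15],[49,0]]
[[2,3],[6,13],[13,5],[15,16],[18,20],[23,0],[41,17],[46,16],[48,15],[49,0]]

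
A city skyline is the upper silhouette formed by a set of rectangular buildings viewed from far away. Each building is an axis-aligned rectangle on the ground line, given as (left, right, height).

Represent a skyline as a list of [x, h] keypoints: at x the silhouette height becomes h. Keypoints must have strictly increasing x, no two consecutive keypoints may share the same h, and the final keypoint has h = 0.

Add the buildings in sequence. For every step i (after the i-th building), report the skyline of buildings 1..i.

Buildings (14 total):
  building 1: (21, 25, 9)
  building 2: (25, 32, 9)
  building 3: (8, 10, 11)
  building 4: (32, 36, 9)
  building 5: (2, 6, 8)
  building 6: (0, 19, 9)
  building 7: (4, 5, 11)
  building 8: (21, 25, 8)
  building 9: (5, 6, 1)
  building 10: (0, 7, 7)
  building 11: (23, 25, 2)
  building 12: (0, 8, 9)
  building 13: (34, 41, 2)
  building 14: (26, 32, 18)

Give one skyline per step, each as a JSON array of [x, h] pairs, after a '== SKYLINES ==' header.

== SKYLINES ==
[[21,9],[25,0]]
[[21,9],[32,0]]
[[8,11],[10,0],[21,9],[32,0]]
[[8,11],[10,0],[21,9],[36,0]]
[[2,8],[6,0],[8,11],[10,0],[21,9],[36,0]]
[[0,9],[8,11],[10,9],[19,0],[21,9],[36,0]]
[[0,9],[4,11],[5,9],[8,11],[10,9],[19,0],[21,9],[36,0]]
[[0,9],[4,11],[5,9],[8,11],[10,9],[19,0],[21,9],[36,0]]
[[0,9],[4,11],[5,9],[8,11],[10,9],[19,0],[21,9],[36,0]]
[[0,9],[4,11],[5,9],[8,11],[10,9],[19,0],[21,9],[36,0]]
[[0,9],[4,11],[5,9],[8,11],[10,9],[19,0],[21,9],[36,0]]
[[0,9],[4,11],[5,9],[8,11],[10,9],[19,0],[21,9],[36,0]]
[[0,9],[4,11],[5,9],[8,11],[10,9],[19,0],[21,9],[36,2],[41,0]]
[[0,9],[4,11],[5,9],[8,11],[10,9],[19,0],[21,9],[26,18],[32,9],[36,2],[41,0]]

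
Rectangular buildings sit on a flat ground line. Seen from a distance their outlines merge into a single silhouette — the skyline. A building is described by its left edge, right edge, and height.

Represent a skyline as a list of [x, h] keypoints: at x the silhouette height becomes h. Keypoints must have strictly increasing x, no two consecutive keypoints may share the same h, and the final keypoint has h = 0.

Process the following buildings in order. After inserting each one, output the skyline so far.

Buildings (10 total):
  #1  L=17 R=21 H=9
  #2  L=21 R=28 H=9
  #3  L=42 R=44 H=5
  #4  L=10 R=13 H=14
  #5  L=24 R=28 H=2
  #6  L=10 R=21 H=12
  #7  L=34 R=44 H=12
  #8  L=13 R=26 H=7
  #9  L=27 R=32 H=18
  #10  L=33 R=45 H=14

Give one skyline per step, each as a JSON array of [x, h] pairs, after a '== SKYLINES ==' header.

== SKYLINES ==
[[17,9],[21,0]]
[[17,9],[28,0]]
[[17,9],[28,0],[42,5],[44,0]]
[[10,14],[13,0],[17,9],[28,0],[42,5],[44,0]]
[[10,14],[13,0],[17,9],[28,0],[42,5],[44,0]]
[[10,14],[13,12],[21,9],[28,0],[42,5],[44,0]]
[[10,14],[13,12],[21,9],[28,0],[34,12],[44,0]]
[[10,14],[13,12],[21,9],[28,0],[34,12],[44,0]]
[[10,14],[13,12],[21,9],[27,18],[32,0],[34,12],[44,0]]
[[10,14],[13,12],[21,9],[27,18],[32,0],[33,14],[45,0]]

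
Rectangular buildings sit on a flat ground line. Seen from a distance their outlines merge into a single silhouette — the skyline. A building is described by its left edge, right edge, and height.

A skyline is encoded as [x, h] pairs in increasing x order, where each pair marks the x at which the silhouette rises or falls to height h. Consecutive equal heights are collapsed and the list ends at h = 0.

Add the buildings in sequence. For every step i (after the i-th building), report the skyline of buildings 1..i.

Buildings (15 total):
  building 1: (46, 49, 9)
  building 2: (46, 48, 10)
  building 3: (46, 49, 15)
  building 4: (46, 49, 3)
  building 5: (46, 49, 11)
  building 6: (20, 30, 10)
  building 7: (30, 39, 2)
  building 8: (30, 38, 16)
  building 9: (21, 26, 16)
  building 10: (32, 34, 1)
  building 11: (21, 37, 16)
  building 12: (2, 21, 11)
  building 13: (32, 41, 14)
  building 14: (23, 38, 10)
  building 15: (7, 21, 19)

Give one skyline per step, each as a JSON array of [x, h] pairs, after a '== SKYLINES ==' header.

== SKYLINES ==
[[46,9],[49,0]]
[[46,10],[48,9],[49,0]]
[[46,15],[49,0]]
[[46,15],[49,0]]
[[46,15],[49,0]]
[[20,10],[30,0],[46,15],[49,0]]
[[20,10],[30,2],[39,0],[46,15],[49,0]]
[[20,10],[30,16],[38,2],[39,0],[46,15],[49,0]]
[[20,10],[21,16],[26,10],[30,16],[38,2],[39,0],[46,15],[49,0]]
[[20,10],[21,16],[26,10],[30,16],[38,2],[39,0],[46,15],[49,0]]
[[20,10],[21,16],[38,2],[39,0],[46,15],[49,0]]
[[2,11],[21,16],[38,2],[39,0],[46,15],[49,0]]
[[2,11],[21,16],[38,14],[41,0],[46,15],[49,0]]
[[2,11],[21,16],[38,14],[41,0],[46,15],[49,0]]
[[2,11],[7,19],[21,16],[38,14],[41,0],[46,15],[49,0]]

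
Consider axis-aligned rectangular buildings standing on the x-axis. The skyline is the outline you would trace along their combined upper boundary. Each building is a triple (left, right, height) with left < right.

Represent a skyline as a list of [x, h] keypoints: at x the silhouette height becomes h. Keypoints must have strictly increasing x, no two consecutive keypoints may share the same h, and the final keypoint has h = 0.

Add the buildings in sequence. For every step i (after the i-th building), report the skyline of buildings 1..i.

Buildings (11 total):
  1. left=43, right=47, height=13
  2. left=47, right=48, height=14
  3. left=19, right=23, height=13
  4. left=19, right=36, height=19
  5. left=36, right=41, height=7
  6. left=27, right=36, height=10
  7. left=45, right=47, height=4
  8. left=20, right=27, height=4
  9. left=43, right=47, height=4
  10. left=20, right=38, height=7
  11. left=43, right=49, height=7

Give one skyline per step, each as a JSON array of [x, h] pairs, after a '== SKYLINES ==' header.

== SKYLINES ==
[[43,13],[47,0]]
[[43,13],[47,14],[48,0]]
[[19,13],[23,0],[43,13],[47,14],[48,0]]
[[19,19],[36,0],[43,13],[47,14],[48,0]]
[[19,19],[36,7],[41,0],[43,13],[47,14],[48,0]]
[[19,19],[36,7],[41,0],[43,13],[47,14],[48,0]]
[[19,19],[36,7],[41,0],[43,13],[47,14],[48,0]]
[[19,19],[36,7],[41,0],[43,13],[47,14],[48,0]]
[[19,19],[36,7],[41,0],[43,13],[47,14],[48,0]]
[[19,19],[36,7],[41,0],[43,13],[47,14],[48,0]]
[[19,19],[36,7],[41,0],[43,13],[47,14],[48,7],[49,0]]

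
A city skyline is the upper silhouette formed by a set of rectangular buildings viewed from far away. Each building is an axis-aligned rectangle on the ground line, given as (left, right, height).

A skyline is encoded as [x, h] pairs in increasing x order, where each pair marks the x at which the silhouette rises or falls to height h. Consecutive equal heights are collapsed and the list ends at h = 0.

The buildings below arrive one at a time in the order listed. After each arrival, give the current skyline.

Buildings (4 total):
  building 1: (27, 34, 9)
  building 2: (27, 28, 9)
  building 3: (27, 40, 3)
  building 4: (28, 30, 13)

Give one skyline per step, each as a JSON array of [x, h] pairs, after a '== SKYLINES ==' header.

== SKYLINES ==
[[27,9],[34,0]]
[[27,9],[34,0]]
[[27,9],[34,3],[40,0]]
[[27,9],[28,13],[30,9],[34,3],[40,0]]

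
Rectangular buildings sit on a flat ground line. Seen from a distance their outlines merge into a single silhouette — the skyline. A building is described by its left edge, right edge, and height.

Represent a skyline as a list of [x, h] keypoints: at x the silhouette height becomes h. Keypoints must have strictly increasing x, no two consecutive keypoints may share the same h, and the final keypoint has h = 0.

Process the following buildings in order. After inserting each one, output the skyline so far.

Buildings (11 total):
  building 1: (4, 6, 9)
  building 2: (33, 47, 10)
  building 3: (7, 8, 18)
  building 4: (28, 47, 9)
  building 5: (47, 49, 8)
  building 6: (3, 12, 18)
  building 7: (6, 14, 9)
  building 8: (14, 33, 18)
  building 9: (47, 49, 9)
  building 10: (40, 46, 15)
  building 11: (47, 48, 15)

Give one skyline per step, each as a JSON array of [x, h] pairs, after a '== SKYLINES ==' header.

== SKYLINES ==
[[4,9],[6,0]]
[[4,9],[6,0],[33,10],[47,0]]
[[4,9],[6,0],[7,18],[8,0],[33,10],[47,0]]
[[4,9],[6,0],[7,18],[8,0],[28,9],[33,10],[47,0]]
[[4,9],[6,0],[7,18],[8,0],[28,9],[33,10],[47,8],[49,0]]
[[3,18],[12,0],[28,9],[33,10],[47,8],[49,0]]
[[3,18],[12,9],[14,0],[28,9],[33,10],[47,8],[49,0]]
[[3,18],[12,9],[14,18],[33,10],[47,8],[49,0]]
[[3,18],[12,9],[14,18],[33,10],[47,9],[49,0]]
[[3,18],[12,9],[14,18],[33,10],[40,15],[46,10],[47,9],[49,0]]
[[3,18],[12,9],[14,18],[33,10],[40,15],[46,10],[47,15],[48,9],[49,0]]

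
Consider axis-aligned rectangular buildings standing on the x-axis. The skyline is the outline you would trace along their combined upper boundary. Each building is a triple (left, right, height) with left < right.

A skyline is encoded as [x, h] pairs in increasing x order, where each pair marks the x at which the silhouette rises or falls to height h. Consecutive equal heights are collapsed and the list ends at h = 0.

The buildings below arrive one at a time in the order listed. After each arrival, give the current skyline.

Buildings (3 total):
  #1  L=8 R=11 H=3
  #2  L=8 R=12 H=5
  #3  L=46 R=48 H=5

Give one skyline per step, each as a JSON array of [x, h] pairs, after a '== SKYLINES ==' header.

== SKYLINES ==
[[8,3],[11,0]]
[[8,5],[12,0]]
[[8,5],[12,0],[46,5],[48,0]]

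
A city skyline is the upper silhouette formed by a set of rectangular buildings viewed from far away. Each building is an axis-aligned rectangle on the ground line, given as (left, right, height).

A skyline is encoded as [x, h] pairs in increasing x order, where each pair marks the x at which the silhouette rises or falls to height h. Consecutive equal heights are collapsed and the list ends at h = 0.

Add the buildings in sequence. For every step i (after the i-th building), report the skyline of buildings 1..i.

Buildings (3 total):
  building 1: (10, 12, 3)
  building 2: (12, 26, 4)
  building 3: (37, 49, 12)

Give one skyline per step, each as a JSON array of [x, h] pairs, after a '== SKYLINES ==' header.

== SKYLINES ==
[[10,3],[12,0]]
[[10,3],[12,4],[26,0]]
[[10,3],[12,4],[26,0],[37,12],[49,0]]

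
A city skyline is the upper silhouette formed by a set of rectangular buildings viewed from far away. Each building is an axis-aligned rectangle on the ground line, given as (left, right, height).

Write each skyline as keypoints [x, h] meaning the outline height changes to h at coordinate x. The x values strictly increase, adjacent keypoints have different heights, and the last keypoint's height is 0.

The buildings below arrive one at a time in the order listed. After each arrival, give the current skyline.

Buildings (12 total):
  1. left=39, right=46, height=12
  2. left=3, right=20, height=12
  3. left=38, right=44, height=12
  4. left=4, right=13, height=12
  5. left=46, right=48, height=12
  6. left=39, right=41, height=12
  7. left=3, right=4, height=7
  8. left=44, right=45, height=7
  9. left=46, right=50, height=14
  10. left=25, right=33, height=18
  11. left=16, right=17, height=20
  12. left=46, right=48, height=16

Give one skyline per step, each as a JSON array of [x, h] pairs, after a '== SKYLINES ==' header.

== SKYLINES ==
[[39,12],[46,0]]
[[3,12],[20,0],[39,12],[46,0]]
[[3,12],[20,0],[38,12],[46,0]]
[[3,12],[20,0],[38,12],[46,0]]
[[3,12],[20,0],[38,12],[48,0]]
[[3,12],[20,0],[38,12],[48,0]]
[[3,12],[20,0],[38,12],[48,0]]
[[3,12],[20,0],[38,12],[48,0]]
[[3,12],[20,0],[38,12],[46,14],[50,0]]
[[3,12],[20,0],[25,18],[33,0],[38,12],[46,14],[50,0]]
[[3,12],[16,20],[17,12],[20,0],[25,18],[33,0],[38,12],[46,14],[50,0]]
[[3,12],[16,20],[17,12],[20,0],[25,18],[33,0],[38,12],[46,16],[48,14],[50,0]]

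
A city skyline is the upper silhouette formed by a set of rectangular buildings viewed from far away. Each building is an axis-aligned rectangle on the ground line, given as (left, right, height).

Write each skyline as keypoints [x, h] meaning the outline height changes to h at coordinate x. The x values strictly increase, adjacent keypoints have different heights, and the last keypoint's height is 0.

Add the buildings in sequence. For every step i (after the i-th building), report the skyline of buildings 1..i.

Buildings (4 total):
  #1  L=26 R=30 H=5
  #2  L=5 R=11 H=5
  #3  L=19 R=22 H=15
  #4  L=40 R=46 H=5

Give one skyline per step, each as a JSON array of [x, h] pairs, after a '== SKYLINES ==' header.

== SKYLINES ==
[[26,5],[30,0]]
[[5,5],[11,0],[26,5],[30,0]]
[[5,5],[11,0],[19,15],[22,0],[26,5],[30,0]]
[[5,5],[11,0],[19,15],[22,0],[26,5],[30,0],[40,5],[46,0]]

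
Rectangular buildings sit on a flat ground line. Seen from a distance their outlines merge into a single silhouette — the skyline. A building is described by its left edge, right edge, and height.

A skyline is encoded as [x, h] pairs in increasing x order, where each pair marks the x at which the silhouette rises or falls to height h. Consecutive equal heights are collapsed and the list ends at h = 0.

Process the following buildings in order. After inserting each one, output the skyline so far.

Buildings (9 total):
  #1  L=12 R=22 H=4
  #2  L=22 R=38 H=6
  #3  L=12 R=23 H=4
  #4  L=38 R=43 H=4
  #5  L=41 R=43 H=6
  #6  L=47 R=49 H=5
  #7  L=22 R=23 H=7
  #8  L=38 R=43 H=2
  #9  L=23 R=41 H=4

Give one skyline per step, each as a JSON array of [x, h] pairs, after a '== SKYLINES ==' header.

== SKYLINES ==
[[12,4],[22,0]]
[[12,4],[22,6],[38,0]]
[[12,4],[22,6],[38,0]]
[[12,4],[22,6],[38,4],[43,0]]
[[12,4],[22,6],[38,4],[41,6],[43,0]]
[[12,4],[22,6],[38,4],[41,6],[43,0],[47,5],[49,0]]
[[12,4],[22,7],[23,6],[38,4],[41,6],[43,0],[47,5],[49,0]]
[[12,4],[22,7],[23,6],[38,4],[41,6],[43,0],[47,5],[49,0]]
[[12,4],[22,7],[23,6],[38,4],[41,6],[43,0],[47,5],[49,0]]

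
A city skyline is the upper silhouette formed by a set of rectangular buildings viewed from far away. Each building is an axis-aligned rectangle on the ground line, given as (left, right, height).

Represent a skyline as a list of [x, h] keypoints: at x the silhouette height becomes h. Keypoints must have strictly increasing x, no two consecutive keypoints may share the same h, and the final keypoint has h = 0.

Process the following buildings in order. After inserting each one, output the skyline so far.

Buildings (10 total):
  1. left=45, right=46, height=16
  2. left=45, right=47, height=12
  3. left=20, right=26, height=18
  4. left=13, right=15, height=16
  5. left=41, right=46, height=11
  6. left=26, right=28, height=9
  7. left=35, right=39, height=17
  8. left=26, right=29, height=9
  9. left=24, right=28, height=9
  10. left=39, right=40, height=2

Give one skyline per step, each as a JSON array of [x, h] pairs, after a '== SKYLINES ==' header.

== SKYLINES ==
[[45,16],[46,0]]
[[45,16],[46,12],[47,0]]
[[20,18],[26,0],[45,16],[46,12],[47,0]]
[[13,16],[15,0],[20,18],[26,0],[45,16],[46,12],[47,0]]
[[13,16],[15,0],[20,18],[26,0],[41,11],[45,16],[46,12],[47,0]]
[[13,16],[15,0],[20,18],[26,9],[28,0],[41,11],[45,16],[46,12],[47,0]]
[[13,16],[15,0],[20,18],[26,9],[28,0],[35,17],[39,0],[41,11],[45,16],[46,12],[47,0]]
[[13,16],[15,0],[20,18],[26,9],[29,0],[35,17],[39,0],[41,11],[45,16],[46,12],[47,0]]
[[13,16],[15,0],[20,18],[26,9],[29,0],[35,17],[39,0],[41,11],[45,16],[46,12],[47,0]]
[[13,16],[15,0],[20,18],[26,9],[29,0],[35,17],[39,2],[40,0],[41,11],[45,16],[46,12],[47,0]]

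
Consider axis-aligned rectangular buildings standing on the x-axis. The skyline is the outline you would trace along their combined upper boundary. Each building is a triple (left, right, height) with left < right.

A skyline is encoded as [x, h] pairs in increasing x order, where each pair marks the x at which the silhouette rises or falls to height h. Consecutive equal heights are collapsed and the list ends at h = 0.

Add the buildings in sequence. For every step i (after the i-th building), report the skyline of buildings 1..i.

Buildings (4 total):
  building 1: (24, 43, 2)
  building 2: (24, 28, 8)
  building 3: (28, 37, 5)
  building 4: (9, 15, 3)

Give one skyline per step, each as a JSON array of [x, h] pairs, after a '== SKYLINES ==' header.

== SKYLINES ==
[[24,2],[43,0]]
[[24,8],[28,2],[43,0]]
[[24,8],[28,5],[37,2],[43,0]]
[[9,3],[15,0],[24,8],[28,5],[37,2],[43,0]]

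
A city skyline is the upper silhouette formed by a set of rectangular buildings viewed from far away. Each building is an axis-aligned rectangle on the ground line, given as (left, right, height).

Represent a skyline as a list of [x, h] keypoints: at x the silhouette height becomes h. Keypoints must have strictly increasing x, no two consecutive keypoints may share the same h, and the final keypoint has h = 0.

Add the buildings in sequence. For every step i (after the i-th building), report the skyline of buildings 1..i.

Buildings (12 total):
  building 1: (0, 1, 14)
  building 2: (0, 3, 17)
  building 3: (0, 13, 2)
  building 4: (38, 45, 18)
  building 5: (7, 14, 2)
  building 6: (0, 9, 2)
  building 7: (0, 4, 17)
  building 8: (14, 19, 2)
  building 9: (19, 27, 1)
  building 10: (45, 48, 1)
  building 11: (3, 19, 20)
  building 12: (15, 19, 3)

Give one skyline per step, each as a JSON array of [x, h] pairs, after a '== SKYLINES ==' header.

== SKYLINES ==
[[0,14],[1,0]]
[[0,17],[3,0]]
[[0,17],[3,2],[13,0]]
[[0,17],[3,2],[13,0],[38,18],[45,0]]
[[0,17],[3,2],[14,0],[38,18],[45,0]]
[[0,17],[3,2],[14,0],[38,18],[45,0]]
[[0,17],[4,2],[14,0],[38,18],[45,0]]
[[0,17],[4,2],[19,0],[38,18],[45,0]]
[[0,17],[4,2],[19,1],[27,0],[38,18],[45,0]]
[[0,17],[4,2],[19,1],[27,0],[38,18],[45,1],[48,0]]
[[0,17],[3,20],[19,1],[27,0],[38,18],[45,1],[48,0]]
[[0,17],[3,20],[19,1],[27,0],[38,18],[45,1],[48,0]]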